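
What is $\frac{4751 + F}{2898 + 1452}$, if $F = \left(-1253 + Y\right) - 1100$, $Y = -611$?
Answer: $\frac{1787}{4350} \approx 0.4108$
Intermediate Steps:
$F = -2964$ ($F = \left(-1253 - 611\right) - 1100 = -1864 - 1100 = -2964$)
$\frac{4751 + F}{2898 + 1452} = \frac{4751 - 2964}{2898 + 1452} = \frac{1787}{4350}$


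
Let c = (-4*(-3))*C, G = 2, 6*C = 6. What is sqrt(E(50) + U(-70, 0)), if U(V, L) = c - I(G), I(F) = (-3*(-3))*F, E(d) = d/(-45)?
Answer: 8*I/3 ≈ 2.6667*I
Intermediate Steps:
C = 1 (C = (1/6)*6 = 1)
E(d) = -d/45 (E(d) = d*(-1/45) = -d/45)
I(F) = 9*F
c = 12 (c = -4*(-3)*1 = 12*1 = 12)
U(V, L) = -6 (U(V, L) = 12 - 9*2 = 12 - 1*18 = 12 - 18 = -6)
sqrt(E(50) + U(-70, 0)) = sqrt(-1/45*50 - 6) = sqrt(-10/9 - 6) = sqrt(-64/9) = 8*I/3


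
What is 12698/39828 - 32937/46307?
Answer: -361904275/922157598 ≈ -0.39245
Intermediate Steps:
12698/39828 - 32937/46307 = 12698*(1/39828) - 32937*1/46307 = 6349/19914 - 32937/46307 = -361904275/922157598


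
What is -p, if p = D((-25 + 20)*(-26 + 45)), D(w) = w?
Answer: 95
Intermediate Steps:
p = -95 (p = (-25 + 20)*(-26 + 45) = -5*19 = -95)
-p = -1*(-95) = 95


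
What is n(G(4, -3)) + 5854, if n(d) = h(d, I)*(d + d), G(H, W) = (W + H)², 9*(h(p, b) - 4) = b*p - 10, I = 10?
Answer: 5862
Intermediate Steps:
h(p, b) = 26/9 + b*p/9 (h(p, b) = 4 + (b*p - 10)/9 = 4 + (-10 + b*p)/9 = 4 + (-10/9 + b*p/9) = 26/9 + b*p/9)
G(H, W) = (H + W)²
n(d) = 2*d*(26/9 + 10*d/9) (n(d) = (26/9 + (⅑)*10*d)*(d + d) = (26/9 + 10*d/9)*(2*d) = 2*d*(26/9 + 10*d/9))
n(G(4, -3)) + 5854 = 4*(4 - 3)²*(13 + 5*(4 - 3)²)/9 + 5854 = (4/9)*1²*(13 + 5*1²) + 5854 = (4/9)*1*(13 + 5*1) + 5854 = (4/9)*1*(13 + 5) + 5854 = (4/9)*1*18 + 5854 = 8 + 5854 = 5862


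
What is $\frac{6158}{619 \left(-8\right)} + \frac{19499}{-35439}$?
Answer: $- \frac{157396205}{87746964} \approx -1.7938$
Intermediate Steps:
$\frac{6158}{619 \left(-8\right)} + \frac{19499}{-35439} = \frac{6158}{-4952} + 19499 \left(- \frac{1}{35439}\right) = 6158 \left(- \frac{1}{4952}\right) - \frac{19499}{35439} = - \frac{3079}{2476} - \frac{19499}{35439} = - \frac{157396205}{87746964}$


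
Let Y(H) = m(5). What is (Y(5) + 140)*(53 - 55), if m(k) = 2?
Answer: -284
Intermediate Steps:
Y(H) = 2
(Y(5) + 140)*(53 - 55) = (2 + 140)*(53 - 55) = 142*(-2) = -284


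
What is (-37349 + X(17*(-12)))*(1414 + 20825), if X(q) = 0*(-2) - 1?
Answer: -830626650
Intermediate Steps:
X(q) = -1 (X(q) = 0 - 1 = -1)
(-37349 + X(17*(-12)))*(1414 + 20825) = (-37349 - 1)*(1414 + 20825) = -37350*22239 = -830626650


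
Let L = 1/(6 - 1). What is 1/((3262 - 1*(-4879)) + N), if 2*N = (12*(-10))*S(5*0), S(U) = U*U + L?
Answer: 1/8129 ≈ 0.00012302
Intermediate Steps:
L = 1/5 ≈ 0.20000
S(U) = 1/5 + U**2 (S(U) = U*U + 1/5 = U**2 + 1/5 = 1/5 + U**2)
N = -12 (N = ((12*(-10))*(1/5 + (5*0)**2))/2 = (-120*(1/5 + 0**2))/2 = (-120*(1/5 + 0))/2 = (-120*1/5)/2 = (1/2)*(-24) = -12)
1/((3262 - 1*(-4879)) + N) = 1/((3262 - 1*(-4879)) - 12) = 1/((3262 + 4879) - 12) = 1/(8141 - 12) = 1/8129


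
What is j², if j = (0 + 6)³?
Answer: 46656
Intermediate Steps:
j = 216 (j = 6³ = 216)
j² = 216² = 46656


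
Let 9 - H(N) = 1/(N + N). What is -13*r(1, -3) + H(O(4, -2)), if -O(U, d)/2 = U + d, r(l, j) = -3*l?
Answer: 385/8 ≈ 48.125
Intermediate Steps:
O(U, d) = -2*U - 2*d (O(U, d) = -2*(U + d) = -2*U - 2*d)
H(N) = 9 - 1/(2*N) (H(N) = 9 - 1/(N + N) = 9 - 1/(2*N))
-13*r(1, -3) + H(O(4, -2)) = -(-39) + (9 - 1/(2*(-2*4 - 2*(-2)))) = -13*(-3) + (9 - 1/(2*(-8 + 4))) = 39 + (9 - ½/(-4)) = 39 + (9 - ½*(-¼)) = 39 + (9 + ⅛) = 39 + 73/8 = 385/8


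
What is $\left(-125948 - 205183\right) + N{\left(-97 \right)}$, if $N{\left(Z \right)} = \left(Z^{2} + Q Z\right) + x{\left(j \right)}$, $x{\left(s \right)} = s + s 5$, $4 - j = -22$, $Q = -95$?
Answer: $-312351$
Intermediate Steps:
$j = 26$ ($j = 4 - -22 = 4 + 22 = 26$)
$x{\left(s \right)} = 6 s$ ($x{\left(s \right)} = s + 5 s = 6 s$)
$N{\left(Z \right)} = 156 + Z^{2} - 95 Z$ ($N{\left(Z \right)} = \left(Z^{2} - 95 Z\right) + 6 \cdot 26 = \left(Z^{2} - 95 Z\right) + 156 = 156 + Z^{2} - 95 Z$)
$\left(-125948 - 205183\right) + N{\left(-97 \right)} = \left(-125948 - 205183\right) + \left(156 + \left(-97\right)^{2} - -9215\right) = -331131 + \left(156 + 9409 + 9215\right) = -331131 + 18780 = -312351$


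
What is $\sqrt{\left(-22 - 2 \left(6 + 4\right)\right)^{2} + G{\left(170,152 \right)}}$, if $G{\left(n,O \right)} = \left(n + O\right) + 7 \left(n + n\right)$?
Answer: $\sqrt{4466} \approx 66.828$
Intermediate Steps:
$G{\left(n,O \right)} = O + 15 n$ ($G{\left(n,O \right)} = \left(O + n\right) + 7 \cdot 2 n = \left(O + n\right) + 14 n = O + 15 n$)
$\sqrt{\left(-22 - 2 \left(6 + 4\right)\right)^{2} + G{\left(170,152 \right)}} = \sqrt{\left(-22 - 2 \left(6 + 4\right)\right)^{2} + \left(152 + 15 \cdot 170\right)} = \sqrt{\left(-22 - 20\right)^{2} + \left(152 + 2550\right)} = \sqrt{\left(-22 - 20\right)^{2} + 2702} = \sqrt{\left(-42\right)^{2} + 2702} = \sqrt{1764 + 2702} = \sqrt{4466}$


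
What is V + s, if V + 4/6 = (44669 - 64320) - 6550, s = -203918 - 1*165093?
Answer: -1185638/3 ≈ -3.9521e+5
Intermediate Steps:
s = -369011 (s = -203918 - 165093 = -369011)
V = -78605/3 (V = -⅔ + ((44669 - 64320) - 6550) = -⅔ + (-19651 - 6550) = -⅔ - 26201 = -78605/3 ≈ -26202.)
V + s = -78605/3 - 369011 = -1185638/3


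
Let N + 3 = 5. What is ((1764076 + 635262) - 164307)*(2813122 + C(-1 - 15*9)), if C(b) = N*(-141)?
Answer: 6286784598040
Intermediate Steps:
N = 2 (N = -3 + 5 = 2)
C(b) = -282 (C(b) = 2*(-141) = -282)
((1764076 + 635262) - 164307)*(2813122 + C(-1 - 15*9)) = ((1764076 + 635262) - 164307)*(2813122 - 282) = (2399338 - 164307)*2812840 = 2235031*2812840 = 6286784598040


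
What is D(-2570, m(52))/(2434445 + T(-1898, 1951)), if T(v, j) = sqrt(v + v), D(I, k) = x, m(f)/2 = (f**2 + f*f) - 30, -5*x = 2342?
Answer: -87714926/455886343217 + 4684*I*sqrt(949)/29632612309105 ≈ -0.00019241 + 4.8694e-9*I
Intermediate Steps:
x = -2342/5 (x = -1/5*2342 = -2342/5 ≈ -468.40)
m(f) = -60 + 4*f**2 (m(f) = 2*((f**2 + f*f) - 30) = 2*((f**2 + f**2) - 30) = 2*(2*f**2 - 30) = 2*(-30 + 2*f**2) = -60 + 4*f**2)
D(I, k) = -2342/5
T(v, j) = sqrt(2)*sqrt(v) (T(v, j) = sqrt(2*v) = sqrt(2)*sqrt(v))
D(-2570, m(52))/(2434445 + T(-1898, 1951)) = -2342/(5*(2434445 + sqrt(2)*sqrt(-1898))) = -2342/(5*(2434445 + sqrt(2)*(I*sqrt(1898)))) = -2342/(5*(2434445 + 2*I*sqrt(949)))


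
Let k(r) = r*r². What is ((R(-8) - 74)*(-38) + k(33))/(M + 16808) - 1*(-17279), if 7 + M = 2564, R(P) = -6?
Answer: 334646812/19365 ≈ 17281.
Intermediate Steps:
k(r) = r³
M = 2557 (M = -7 + 2564 = 2557)
((R(-8) - 74)*(-38) + k(33))/(M + 16808) - 1*(-17279) = ((-6 - 74)*(-38) + 33³)/(2557 + 16808) - 1*(-17279) = (-80*(-38) + 35937)/19365 + 17279 = (3040 + 35937)*(1/19365) + 17279 = 38977*(1/19365) + 17279 = 38977/19365 + 17279 = 334646812/19365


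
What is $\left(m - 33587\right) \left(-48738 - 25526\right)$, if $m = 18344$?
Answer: $1132006152$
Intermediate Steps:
$\left(m - 33587\right) \left(-48738 - 25526\right) = \left(18344 - 33587\right) \left(-48738 - 25526\right) = \left(-15243\right) \left(-74264\right) = 1132006152$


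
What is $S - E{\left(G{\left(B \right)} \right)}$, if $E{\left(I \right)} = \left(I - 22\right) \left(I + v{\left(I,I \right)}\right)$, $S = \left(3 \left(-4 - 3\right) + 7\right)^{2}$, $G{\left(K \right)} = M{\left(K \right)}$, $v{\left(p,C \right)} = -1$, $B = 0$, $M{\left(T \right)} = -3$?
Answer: $96$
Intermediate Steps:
$G{\left(K \right)} = -3$
$S = 196$ ($S = \left(3 \left(-7\right) + 7\right)^{2} = \left(-21 + 7\right)^{2} = \left(-14\right)^{2} = 196$)
$E{\left(I \right)} = \left(-1 + I\right) \left(-22 + I\right)$ ($E{\left(I \right)} = \left(I - 22\right) \left(I - 1\right) = \left(-22 + I\right) \left(-1 + I\right) = \left(-1 + I\right) \left(-22 + I\right)$)
$S - E{\left(G{\left(B \right)} \right)} = 196 - \left(22 + \left(-3\right)^{2} - -69\right) = 196 - \left(22 + 9 + 69\right) = 196 - 100 = 96$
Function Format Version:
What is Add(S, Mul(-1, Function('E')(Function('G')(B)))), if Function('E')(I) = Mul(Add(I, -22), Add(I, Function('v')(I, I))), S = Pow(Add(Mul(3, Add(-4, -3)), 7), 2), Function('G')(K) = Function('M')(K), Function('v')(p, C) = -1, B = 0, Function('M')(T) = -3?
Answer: 96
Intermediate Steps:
Function('G')(K) = -3
S = 196 (S = Pow(Add(Mul(3, -7), 7), 2) = Pow(Add(-21, 7), 2) = Pow(-14, 2) = 196)
Function('E')(I) = Mul(Add(-1, I), Add(-22, I)) (Function('E')(I) = Mul(Add(I, -22), Add(I, -1)) = Mul(Add(-22, I), Add(-1, I)) = Mul(Add(-1, I), Add(-22, I)))
Add(S, Mul(-1, Function('E')(Function('G')(B)))) = Add(196, Mul(-1, Add(22, Pow(-3, 2), Mul(-23, -3)))) = Add(196, Mul(-1, Add(22, 9, 69))) = Add(196, Mul(-1, 100)) = Add(196, -100) = 96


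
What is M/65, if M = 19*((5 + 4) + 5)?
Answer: 266/65 ≈ 4.0923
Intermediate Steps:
M = 266 (M = 19*(9 + 5) = 19*14 = 266)
M/65 = 266/65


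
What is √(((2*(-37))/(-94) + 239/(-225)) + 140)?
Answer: 2*√17361706/705 ≈ 11.821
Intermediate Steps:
√(((2*(-37))/(-94) + 239/(-225)) + 140) = √((-74*(-1/94) + 239*(-1/225)) + 140) = √((37/47 - 239/225) + 140) = √(-2908/10575 + 140) = √(1477592/10575) = 2*√17361706/705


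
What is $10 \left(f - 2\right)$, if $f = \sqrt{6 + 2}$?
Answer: $-20 + 20 \sqrt{2} \approx 8.2843$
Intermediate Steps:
$f = 2 \sqrt{2}$ ($f = \sqrt{8} = 2 \sqrt{2} \approx 2.8284$)
$10 \left(f - 2\right) = 10 \left(2 \sqrt{2} - 2\right) = 10 \left(-2 + 2 \sqrt{2}\right) = -20 + 20 \sqrt{2}$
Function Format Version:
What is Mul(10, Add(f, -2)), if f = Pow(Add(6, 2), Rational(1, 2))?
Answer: Add(-20, Mul(20, Pow(2, Rational(1, 2)))) ≈ 8.2843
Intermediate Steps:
f = Mul(2, Pow(2, Rational(1, 2))) (f = Pow(8, Rational(1, 2)) = Mul(2, Pow(2, Rational(1, 2))) ≈ 2.8284)
Mul(10, Add(f, -2)) = Mul(10, Add(Mul(2, Pow(2, Rational(1, 2))), -2)) = Mul(10, Add(-2, Mul(2, Pow(2, Rational(1, 2))))) = Add(-20, Mul(20, Pow(2, Rational(1, 2))))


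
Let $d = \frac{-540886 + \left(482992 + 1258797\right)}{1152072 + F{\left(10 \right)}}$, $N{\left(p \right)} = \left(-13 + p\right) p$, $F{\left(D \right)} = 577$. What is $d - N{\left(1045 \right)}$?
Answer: $- \frac{1243061586657}{1152649} \approx -1.0784 \cdot 10^{6}$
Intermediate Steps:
$N{\left(p \right)} = p \left(-13 + p\right)$
$d = \frac{1200903}{1152649}$ ($d = \frac{-540886 + \left(482992 + 1258797\right)}{1152072 + 577} = \frac{-540886 + 1741789}{1152649} = 1200903 \cdot \frac{1}{1152649} = \frac{1200903}{1152649} \approx 1.0419$)
$d - N{\left(1045 \right)} = \frac{1200903}{1152649} - 1045 \left(-13 + 1045\right) = \frac{1200903}{1152649} - 1045 \cdot 1032 = \frac{1200903}{1152649} - 1078440 = - \frac{1243061586657}{1152649}$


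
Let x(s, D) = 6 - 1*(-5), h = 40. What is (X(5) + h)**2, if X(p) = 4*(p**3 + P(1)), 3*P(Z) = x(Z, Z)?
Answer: 2768896/9 ≈ 3.0766e+5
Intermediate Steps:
x(s, D) = 11 (x(s, D) = 6 + 5 = 11)
P(Z) = 11/3 (P(Z) = (1/3)*11 = 11/3)
X(p) = 44/3 + 4*p**3 (X(p) = 4*(p**3 + 11/3) = 4*(11/3 + p**3) = 44/3 + 4*p**3)
(X(5) + h)**2 = ((44/3 + 4*5**3) + 40)**2 = ((44/3 + 4*125) + 40)**2 = ((44/3 + 500) + 40)**2 = (1544/3 + 40)**2 = (1664/3)**2 = 2768896/9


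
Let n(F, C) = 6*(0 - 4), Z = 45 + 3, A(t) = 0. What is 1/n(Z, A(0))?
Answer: -1/24 ≈ -0.041667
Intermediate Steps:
Z = 48
n(F, C) = -24 (n(F, C) = 6*(-4) = -24)
1/n(Z, A(0)) = 1/(-24) = -1/24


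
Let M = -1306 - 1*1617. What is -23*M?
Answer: 67229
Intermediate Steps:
M = -2923 (M = -1306 - 1617 = -2923)
-23*M = -23*(-2923) = 67229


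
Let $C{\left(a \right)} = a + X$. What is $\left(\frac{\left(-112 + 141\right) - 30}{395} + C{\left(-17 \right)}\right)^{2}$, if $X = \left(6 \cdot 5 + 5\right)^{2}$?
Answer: $\frac{227680711281}{156025} \approx 1.4593 \cdot 10^{6}$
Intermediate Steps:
$X = 1225$ ($X = \left(30 + 5\right)^{2} = 35^{2} = 1225$)
$C{\left(a \right)} = 1225 + a$ ($C{\left(a \right)} = a + 1225 = 1225 + a$)
$\left(\frac{\left(-112 + 141\right) - 30}{395} + C{\left(-17 \right)}\right)^{2} = \left(\frac{\left(-112 + 141\right) - 30}{395} + \left(1225 - 17\right)\right)^{2} = \left(\left(29 - 30\right) \frac{1}{395} + 1208\right)^{2} = \left(\left(-1\right) \frac{1}{395} + 1208\right)^{2} = \left(- \frac{1}{395} + 1208\right)^{2} = \left(\frac{477159}{395}\right)^{2} = \frac{227680711281}{156025}$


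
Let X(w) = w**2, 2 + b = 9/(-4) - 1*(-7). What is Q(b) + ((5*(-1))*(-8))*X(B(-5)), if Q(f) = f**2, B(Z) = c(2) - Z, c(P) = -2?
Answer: 5881/16 ≈ 367.56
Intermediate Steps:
B(Z) = -2 - Z
b = 11/4 (b = -2 + (9/(-4) - 1*(-7)) = -2 + (9*(-1/4) + 7) = -2 + (-9/4 + 7) = -2 + 19/4 = 11/4 ≈ 2.7500)
Q(b) + ((5*(-1))*(-8))*X(B(-5)) = (11/4)**2 + ((5*(-1))*(-8))*(-2 - 1*(-5))**2 = 121/16 + (-5*(-8))*(-2 + 5)**2 = 121/16 + 40*3**2 = 121/16 + 40*9 = 121/16 + 360 = 5881/16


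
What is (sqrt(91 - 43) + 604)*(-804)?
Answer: -485616 - 3216*sqrt(3) ≈ -4.9119e+5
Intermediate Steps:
(sqrt(91 - 43) + 604)*(-804) = (sqrt(48) + 604)*(-804) = (4*sqrt(3) + 604)*(-804) = (604 + 4*sqrt(3))*(-804) = -485616 - 3216*sqrt(3)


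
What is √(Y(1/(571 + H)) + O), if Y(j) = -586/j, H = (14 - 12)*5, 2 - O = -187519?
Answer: 13*I*√905 ≈ 391.08*I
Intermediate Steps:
O = 187521 (O = 2 - 1*(-187519) = 2 + 187519 = 187521)
H = 10 (H = 2*5 = 10)
√(Y(1/(571 + H)) + O) = √(-586/(1/(571 + 10)) + 187521) = √(-586/(1/581) + 187521) = √(-586/1/581 + 187521) = √(-586*581 + 187521) = √(-340466 + 187521) = √(-152945) = 13*I*√905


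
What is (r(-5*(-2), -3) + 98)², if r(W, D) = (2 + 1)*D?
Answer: 7921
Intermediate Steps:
r(W, D) = 3*D
(r(-5*(-2), -3) + 98)² = (3*(-3) + 98)² = (-9 + 98)² = 89² = 7921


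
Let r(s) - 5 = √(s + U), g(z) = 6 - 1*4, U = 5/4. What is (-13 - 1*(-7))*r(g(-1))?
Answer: -30 - 3*√13 ≈ -40.817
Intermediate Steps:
U = 5/4 (U = 5*(¼) = 5/4 ≈ 1.2500)
g(z) = 2 (g(z) = 6 - 4 = 2)
r(s) = 5 + √(5/4 + s) (r(s) = 5 + √(s + 5/4) = 5 + √(5/4 + s))
(-13 - 1*(-7))*r(g(-1)) = (-13 - 1*(-7))*(5 + √(5 + 4*2)/2) = (-13 + 7)*(5 + √(5 + 8)/2) = -6*(5 + √13/2) = -30 - 3*√13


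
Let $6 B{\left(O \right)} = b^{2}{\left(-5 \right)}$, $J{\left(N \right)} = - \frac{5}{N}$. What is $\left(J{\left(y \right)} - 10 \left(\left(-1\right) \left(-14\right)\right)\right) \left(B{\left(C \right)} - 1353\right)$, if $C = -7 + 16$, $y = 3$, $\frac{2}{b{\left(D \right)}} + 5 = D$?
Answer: $\frac{3450133}{18} \approx 1.9167 \cdot 10^{5}$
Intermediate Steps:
$b{\left(D \right)} = \frac{2}{-5 + D}$
$C = 9$
$B{\left(O \right)} = \frac{1}{150}$ ($B{\left(O \right)} = \frac{\left(\frac{2}{-5 - 5}\right)^{2}}{6} = \frac{\left(\frac{2}{-10}\right)^{2}}{6} = \frac{\left(2 \left(- \frac{1}{10}\right)\right)^{2}}{6} = \frac{\left(- \frac{1}{5}\right)^{2}}{6} = \frac{1}{6} \cdot \frac{1}{25} = \frac{1}{150}$)
$\left(J{\left(y \right)} - 10 \left(\left(-1\right) \left(-14\right)\right)\right) \left(B{\left(C \right)} - 1353\right) = \left(- \frac{5}{3} - 10 \left(\left(-1\right) \left(-14\right)\right)\right) \left(\frac{1}{150} - 1353\right) = \left(\left(-5\right) \frac{1}{3} - 140\right) \left(- \frac{202949}{150}\right) = \left(- \frac{5}{3} - 140\right) \left(- \frac{202949}{150}\right) = \left(- \frac{425}{3}\right) \left(- \frac{202949}{150}\right) = \frac{3450133}{18}$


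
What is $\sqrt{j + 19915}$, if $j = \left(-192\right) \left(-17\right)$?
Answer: $\sqrt{23179} \approx 152.25$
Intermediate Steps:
$j = 3264$
$\sqrt{j + 19915} = \sqrt{3264 + 19915} = \sqrt{23179}$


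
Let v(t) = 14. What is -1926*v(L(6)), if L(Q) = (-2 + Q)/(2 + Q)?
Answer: -26964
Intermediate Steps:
L(Q) = (-2 + Q)/(2 + Q)
-1926*v(L(6)) = -1926*14 = -26964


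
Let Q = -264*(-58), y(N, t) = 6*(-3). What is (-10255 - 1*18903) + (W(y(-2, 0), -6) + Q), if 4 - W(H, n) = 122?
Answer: -13964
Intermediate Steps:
y(N, t) = -18
W(H, n) = -118 (W(H, n) = 4 - 1*122 = 4 - 122 = -118)
Q = 15312
(-10255 - 1*18903) + (W(y(-2, 0), -6) + Q) = (-10255 - 1*18903) + (-118 + 15312) = (-10255 - 18903) + 15194 = -29158 + 15194 = -13964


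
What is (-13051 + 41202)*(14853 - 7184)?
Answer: 215890019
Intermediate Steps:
(-13051 + 41202)*(14853 - 7184) = 28151*7669 = 215890019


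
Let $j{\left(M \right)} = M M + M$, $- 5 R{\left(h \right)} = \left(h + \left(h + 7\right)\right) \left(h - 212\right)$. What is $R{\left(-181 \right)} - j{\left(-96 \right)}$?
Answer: $-37023$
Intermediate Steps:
$R{\left(h \right)} = - \frac{\left(-212 + h\right) \left(7 + 2 h\right)}{5}$ ($R{\left(h \right)} = - \frac{\left(h + \left(h + 7\right)\right) \left(h - 212\right)}{5} = - \frac{\left(h + \left(7 + h\right)\right) \left(-212 + h\right)}{5} = - \frac{\left(7 + 2 h\right) \left(-212 + h\right)}{5} = - \frac{\left(-212 + h\right) \left(7 + 2 h\right)}{5}$)
$j{\left(M \right)} = M + M^{2}$ ($j{\left(M \right)} = M^{2} + M = M + M^{2}$)
$R{\left(-181 \right)} - j{\left(-96 \right)} = \left(\frac{1484}{5} - \frac{2 \left(-181\right)^{2}}{5} + \frac{417}{5} \left(-181\right)\right) - - 96 \left(1 - 96\right) = \left(\frac{1484}{5} - \frac{65522}{5} - \frac{75477}{5}\right) - \left(-96\right) \left(-95\right) = \left(\frac{1484}{5} - \frac{65522}{5} - \frac{75477}{5}\right) - 9120 = -27903 - 9120 = -37023$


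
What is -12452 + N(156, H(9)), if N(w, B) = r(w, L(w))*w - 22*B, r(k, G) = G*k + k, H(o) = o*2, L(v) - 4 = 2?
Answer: 157504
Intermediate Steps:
L(v) = 6 (L(v) = 4 + 2 = 6)
H(o) = 2*o
r(k, G) = k + G*k
N(w, B) = -22*B + 7*w² (N(w, B) = (w*(1 + 6))*w - 22*B = (w*7)*w - 22*B = (7*w)*w - 22*B = 7*w² - 22*B = -22*B + 7*w²)
-12452 + N(156, H(9)) = -12452 + (-44*9 + 7*156²) = -12452 + (-22*18 + 7*24336) = -12452 + (-396 + 170352) = -12452 + 169956 = 157504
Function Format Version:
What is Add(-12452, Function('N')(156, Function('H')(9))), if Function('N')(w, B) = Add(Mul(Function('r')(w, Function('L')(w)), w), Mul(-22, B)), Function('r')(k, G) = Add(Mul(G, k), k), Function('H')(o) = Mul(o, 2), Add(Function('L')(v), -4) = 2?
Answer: 157504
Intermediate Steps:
Function('L')(v) = 6 (Function('L')(v) = Add(4, 2) = 6)
Function('H')(o) = Mul(2, o)
Function('r')(k, G) = Add(k, Mul(G, k))
Function('N')(w, B) = Add(Mul(-22, B), Mul(7, Pow(w, 2))) (Function('N')(w, B) = Add(Mul(Mul(w, Add(1, 6)), w), Mul(-22, B)) = Add(Mul(Mul(w, 7), w), Mul(-22, B)) = Add(Mul(Mul(7, w), w), Mul(-22, B)) = Add(Mul(7, Pow(w, 2)), Mul(-22, B)) = Add(Mul(-22, B), Mul(7, Pow(w, 2))))
Add(-12452, Function('N')(156, Function('H')(9))) = Add(-12452, Add(Mul(-22, Mul(2, 9)), Mul(7, Pow(156, 2)))) = Add(-12452, Add(Mul(-22, 18), Mul(7, 24336))) = Add(-12452, Add(-396, 170352)) = Add(-12452, 169956) = 157504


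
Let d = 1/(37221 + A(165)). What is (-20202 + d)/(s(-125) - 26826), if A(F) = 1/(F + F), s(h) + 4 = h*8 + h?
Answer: 248139771732/343369336105 ≈ 0.72266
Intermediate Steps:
s(h) = -4 + 9*h (s(h) = -4 + (h*8 + h) = -4 + (8*h + h) = -4 + 9*h)
A(F) = 1/(2*F)
d = 330/12282931 (d = 1/(37221 + (½)/165) = 1/(37221 + (½)*(1/165)) = 1/(37221 + 1/330) = 1/(12282931/330) = 330/12282931 ≈ 2.6867e-5)
(-20202 + d)/(s(-125) - 26826) = (-20202 + 330/12282931)/((-4 + 9*(-125)) - 26826) = -248139771732/(12282931*((-4 - 1125) - 26826)) = -248139771732/(12282931*(-1129 - 26826)) = -248139771732/12282931/(-27955) = -248139771732/12282931*(-1/27955) = 248139771732/343369336105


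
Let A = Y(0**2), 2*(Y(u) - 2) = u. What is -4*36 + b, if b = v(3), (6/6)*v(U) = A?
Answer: -142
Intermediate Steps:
Y(u) = 2 + u/2
A = 2 (A = 2 + (1/2)*0**2 = 2 + (1/2)*0 = 2 + 0 = 2)
v(U) = 2
b = 2
-4*36 + b = -4*36 + 2 = -144 + 2 = -142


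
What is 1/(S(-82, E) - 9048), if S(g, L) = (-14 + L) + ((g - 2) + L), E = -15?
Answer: -1/9176 ≈ -0.00010898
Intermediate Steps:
S(g, L) = -16 + g + 2*L (S(g, L) = (-14 + L) + ((-2 + g) + L) = (-14 + L) + (-2 + L + g) = -16 + g + 2*L)
1/(S(-82, E) - 9048) = 1/((-16 - 82 + 2*(-15)) - 9048) = 1/((-16 - 82 - 30) - 9048) = 1/(-128 - 9048) = 1/(-9176) = -1/9176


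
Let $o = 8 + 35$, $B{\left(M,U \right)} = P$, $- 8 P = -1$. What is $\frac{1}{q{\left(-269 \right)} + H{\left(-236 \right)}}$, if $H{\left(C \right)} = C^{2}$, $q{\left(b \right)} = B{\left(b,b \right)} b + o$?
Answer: $\frac{8}{445643} \approx 1.7952 \cdot 10^{-5}$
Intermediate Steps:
$P = \frac{1}{8}$ ($P = \left(- \frac{1}{8}\right) \left(-1\right) = \frac{1}{8} \approx 0.125$)
$B{\left(M,U \right)} = \frac{1}{8}$
$o = 43$
$q{\left(b \right)} = 43 + \frac{b}{8}$ ($q{\left(b \right)} = \frac{b}{8} + 43 = 43 + \frac{b}{8}$)
$\frac{1}{q{\left(-269 \right)} + H{\left(-236 \right)}} = \frac{1}{\left(43 + \frac{1}{8} \left(-269\right)\right) + \left(-236\right)^{2}} = \frac{1}{\left(43 - \frac{269}{8}\right) + 55696} = \frac{1}{\frac{75}{8} + 55696} = \frac{1}{\frac{445643}{8}} = \frac{8}{445643}$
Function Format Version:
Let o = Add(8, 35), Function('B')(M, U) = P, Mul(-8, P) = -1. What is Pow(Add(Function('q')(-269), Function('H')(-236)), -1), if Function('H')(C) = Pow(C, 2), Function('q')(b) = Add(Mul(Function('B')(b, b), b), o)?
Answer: Rational(8, 445643) ≈ 1.7952e-5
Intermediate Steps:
P = Rational(1, 8) (P = Mul(Rational(-1, 8), -1) = Rational(1, 8) ≈ 0.12500)
Function('B')(M, U) = Rational(1, 8)
o = 43
Function('q')(b) = Add(43, Mul(Rational(1, 8), b)) (Function('q')(b) = Add(Mul(Rational(1, 8), b), 43) = Add(43, Mul(Rational(1, 8), b)))
Pow(Add(Function('q')(-269), Function('H')(-236)), -1) = Pow(Add(Add(43, Mul(Rational(1, 8), -269)), Pow(-236, 2)), -1) = Pow(Add(Add(43, Rational(-269, 8)), 55696), -1) = Pow(Add(Rational(75, 8), 55696), -1) = Pow(Rational(445643, 8), -1) = Rational(8, 445643)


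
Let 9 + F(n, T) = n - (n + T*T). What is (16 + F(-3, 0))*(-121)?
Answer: -847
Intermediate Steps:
F(n, T) = -9 - T² (F(n, T) = -9 + (n - (n + T*T)) = -9 + (n - (n + T²)) = -9 + (n + (-n - T²)) = -9 - T²)
(16 + F(-3, 0))*(-121) = (16 + (-9 - 1*0²))*(-121) = (16 + (-9 - 1*0))*(-121) = (16 + (-9 + 0))*(-121) = (16 - 9)*(-121) = 7*(-121) = -847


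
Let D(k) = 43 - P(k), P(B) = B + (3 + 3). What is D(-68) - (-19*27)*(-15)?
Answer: -7590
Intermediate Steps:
P(B) = 6 + B (P(B) = B + 6 = 6 + B)
D(k) = 37 - k (D(k) = 43 - (6 + k) = 43 + (-6 - k) = 37 - k)
D(-68) - (-19*27)*(-15) = (37 - 1*(-68)) - (-19*27)*(-15) = (37 + 68) - (-513)*(-15) = 105 - 1*7695 = 105 - 7695 = -7590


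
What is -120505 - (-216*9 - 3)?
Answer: -118558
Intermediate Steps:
-120505 - (-216*9 - 3) = -120505 - (-24*81 - 3) = -120505 - (-1944 - 3) = -120505 - 1*(-1947) = -120505 + 1947 = -118558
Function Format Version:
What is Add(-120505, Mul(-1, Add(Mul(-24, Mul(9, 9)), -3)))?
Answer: -118558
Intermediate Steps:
Add(-120505, Mul(-1, Add(Mul(-24, Mul(9, 9)), -3))) = Add(-120505, Mul(-1, Add(Mul(-24, 81), -3))) = Add(-120505, Mul(-1, Add(-1944, -3))) = Add(-120505, Mul(-1, -1947)) = Add(-120505, 1947) = -118558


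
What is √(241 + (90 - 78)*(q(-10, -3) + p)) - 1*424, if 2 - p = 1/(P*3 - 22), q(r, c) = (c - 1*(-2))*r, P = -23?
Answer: -424 + √3189277/91 ≈ -404.38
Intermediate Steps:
q(r, c) = r*(2 + c) (q(r, c) = (c + 2)*r = (2 + c)*r = r*(2 + c))
p = 183/91 (p = 2 - 1/(-23*3 - 22) = 2 - 1/(-69 - 22) = 2 - 1/(-91) = 2 - 1*(-1/91) = 2 + 1/91 = 183/91 ≈ 2.0110)
√(241 + (90 - 78)*(q(-10, -3) + p)) - 1*424 = √(241 + (90 - 78)*(-10*(2 - 3) + 183/91)) - 1*424 = √(241 + 12*(-10*(-1) + 183/91)) - 424 = √(241 + 12*(10 + 183/91)) - 424 = √(241 + 12*(1093/91)) - 424 = √(241 + 13116/91) - 424 = √(35047/91) - 424 = √3189277/91 - 424 = -424 + √3189277/91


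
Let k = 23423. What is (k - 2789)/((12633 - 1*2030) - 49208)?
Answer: -20634/38605 ≈ -0.53449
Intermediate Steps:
(k - 2789)/((12633 - 1*2030) - 49208) = (23423 - 2789)/((12633 - 1*2030) - 49208) = 20634/((12633 - 2030) - 49208) = 20634/(10603 - 49208) = 20634/(-38605) = 20634*(-1/38605) = -20634/38605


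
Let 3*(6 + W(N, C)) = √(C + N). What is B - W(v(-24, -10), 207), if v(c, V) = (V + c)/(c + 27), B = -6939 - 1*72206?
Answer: -79139 - √1761/9 ≈ -79144.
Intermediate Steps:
B = -79145 (B = -6939 - 72206 = -79145)
v(c, V) = (V + c)/(27 + c)
W(N, C) = -6 + √(C + N)/3
B - W(v(-24, -10), 207) = -79145 - (-6 + √(207 + (-10 - 24)/(27 - 24))/3) = -79145 - (-6 + √(207 - 34/3)/3) = -79145 - (-6 + √(587/3)/3) = -79145 - (-6 + (√1761/3)/3) = -79145 - (-6 + √1761/9) = -79145 + (6 - √1761/9) = -79139 - √1761/9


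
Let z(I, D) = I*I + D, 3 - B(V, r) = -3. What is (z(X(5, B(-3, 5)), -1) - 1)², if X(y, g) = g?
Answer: 1156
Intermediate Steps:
B(V, r) = 6 (B(V, r) = 3 - 1*(-3) = 3 + 3 = 6)
z(I, D) = D + I² (z(I, D) = I² + D = D + I²)
(z(X(5, B(-3, 5)), -1) - 1)² = ((-1 + 6²) - 1)² = ((-1 + 36) - 1)² = (35 - 1)² = 34² = 1156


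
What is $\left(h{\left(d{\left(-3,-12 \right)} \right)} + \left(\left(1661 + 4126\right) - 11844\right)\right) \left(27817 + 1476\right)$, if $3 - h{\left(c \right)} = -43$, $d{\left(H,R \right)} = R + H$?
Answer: $-176080223$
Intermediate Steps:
$d{\left(H,R \right)} = H + R$
$h{\left(c \right)} = 46$ ($h{\left(c \right)} = 3 - -43 = 3 + 43 = 46$)
$\left(h{\left(d{\left(-3,-12 \right)} \right)} + \left(\left(1661 + 4126\right) - 11844\right)\right) \left(27817 + 1476\right) = \left(46 + \left(\left(1661 + 4126\right) - 11844\right)\right) \left(27817 + 1476\right) = \left(46 + \left(5787 - 11844\right)\right) 29293 = \left(46 - 6057\right) 29293 = \left(-6011\right) 29293 = -176080223$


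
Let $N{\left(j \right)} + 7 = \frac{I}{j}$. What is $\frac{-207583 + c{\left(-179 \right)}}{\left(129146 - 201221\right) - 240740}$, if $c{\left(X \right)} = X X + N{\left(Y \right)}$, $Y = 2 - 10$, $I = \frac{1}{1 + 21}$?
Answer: $\frac{6179325}{11011088} \approx 0.56119$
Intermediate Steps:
$I = \frac{1}{22} \approx 0.045455$
$Y = -8$
$N{\left(j \right)} = -7 + \frac{1}{22 j}$
$c{\left(X \right)} = - \frac{1233}{176} + X^{2}$ ($c{\left(X \right)} = X X - \left(7 - \frac{1}{22 \left(-8\right)}\right) = X^{2} + \left(-7 + \frac{1}{22} \left(- \frac{1}{8}\right)\right) = X^{2} - \frac{1233}{176} = - \frac{1233}{176} + X^{2}$)
$\frac{-207583 + c{\left(-179 \right)}}{\left(129146 - 201221\right) - 240740} = \frac{-207583 - \left(\frac{1233}{176} - \left(-179\right)^{2}\right)}{\left(129146 - 201221\right) - 240740} = \frac{-207583 + \left(- \frac{1233}{176} + 32041\right)}{-72075 - 240740} = \frac{-207583 + \frac{5637983}{176}}{-312815} = \left(- \frac{30896625}{176}\right) \left(- \frac{1}{312815}\right) = \frac{6179325}{11011088}$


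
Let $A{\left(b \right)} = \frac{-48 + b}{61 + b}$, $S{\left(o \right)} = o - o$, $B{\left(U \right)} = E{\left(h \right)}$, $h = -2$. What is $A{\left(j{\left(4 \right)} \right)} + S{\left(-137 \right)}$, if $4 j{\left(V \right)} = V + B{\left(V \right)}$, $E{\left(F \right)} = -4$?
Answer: $- \frac{48}{61} \approx -0.78689$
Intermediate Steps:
$B{\left(U \right)} = -4$
$j{\left(V \right)} = -1 + \frac{V}{4}$ ($j{\left(V \right)} = \frac{V - 4}{4} = \frac{-4 + V}{4} = -1 + \frac{V}{4}$)
$S{\left(o \right)} = 0$
$A{\left(b \right)} = \frac{-48 + b}{61 + b}$
$A{\left(j{\left(4 \right)} \right)} + S{\left(-137 \right)} = \frac{-48 + \left(-1 + \frac{1}{4} \cdot 4\right)}{61 + \left(-1 + \frac{1}{4} \cdot 4\right)} + 0 = \frac{-48 + \left(-1 + 1\right)}{61 + \left(-1 + 1\right)} + 0 = \frac{-48 + 0}{61 + 0} + 0 = \frac{1}{61} \left(-48\right) + 0 = - \frac{48}{61} + 0 = - \frac{48}{61}$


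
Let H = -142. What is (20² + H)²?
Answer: 66564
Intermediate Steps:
(20² + H)² = (20² - 142)² = (400 - 142)² = 258² = 66564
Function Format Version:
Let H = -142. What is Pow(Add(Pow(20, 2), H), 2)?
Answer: 66564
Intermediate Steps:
Pow(Add(Pow(20, 2), H), 2) = Pow(Add(Pow(20, 2), -142), 2) = Pow(Add(400, -142), 2) = Pow(258, 2) = 66564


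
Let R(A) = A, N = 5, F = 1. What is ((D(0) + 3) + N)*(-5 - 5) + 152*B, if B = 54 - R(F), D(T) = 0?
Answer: 7976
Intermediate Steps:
B = 53 (B = 54 - 1*1 = 54 - 1 = 53)
((D(0) + 3) + N)*(-5 - 5) + 152*B = ((0 + 3) + 5)*(-5 - 5) + 152*53 = (3 + 5)*(-10) + 8056 = 8*(-10) + 8056 = -80 + 8056 = 7976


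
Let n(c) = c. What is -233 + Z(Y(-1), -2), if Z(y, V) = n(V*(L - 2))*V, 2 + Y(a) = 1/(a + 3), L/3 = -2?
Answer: -265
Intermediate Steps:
L = -6 (L = 3*(-2) = -6)
Y(a) = -2 + 1/(3 + a) (Y(a) = -2 + 1/(a + 3) = -2 + 1/(3 + a))
Z(y, V) = -8*V² (Z(y, V) = (V*(-6 - 2))*V = (V*(-8))*V = (-8*V)*V = -8*V²)
-233 + Z(Y(-1), -2) = -233 - 8*(-2)² = -233 - 8*4 = -233 - 32 = -265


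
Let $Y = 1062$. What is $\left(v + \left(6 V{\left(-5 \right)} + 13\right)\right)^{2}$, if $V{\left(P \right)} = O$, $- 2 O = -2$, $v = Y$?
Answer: $1168561$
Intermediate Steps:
$v = 1062$
$O = 1$ ($O = \left(- \frac{1}{2}\right) \left(-2\right) = 1$)
$V{\left(P \right)} = 1$
$\left(v + \left(6 V{\left(-5 \right)} + 13\right)\right)^{2} = \left(1062 + \left(6 \cdot 1 + 13\right)\right)^{2} = \left(1062 + \left(6 + 13\right)\right)^{2} = \left(1062 + 19\right)^{2} = 1081^{2} = 1168561$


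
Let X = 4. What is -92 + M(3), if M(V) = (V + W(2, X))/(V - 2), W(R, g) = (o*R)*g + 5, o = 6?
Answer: -36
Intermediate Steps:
W(R, g) = 5 + 6*R*g (W(R, g) = (6*R)*g + 5 = 6*R*g + 5 = 5 + 6*R*g)
M(V) = (53 + V)/(-2 + V) (M(V) = (V + (5 + 6*2*4))/(V - 2) = (V + (5 + 48))/(-2 + V) = (V + 53)/(-2 + V) = (53 + V)/(-2 + V))
-92 + M(3) = -92 + (53 + 3)/(-2 + 3) = -92 + 56/1 = -92 + 1*56 = -92 + 56 = -36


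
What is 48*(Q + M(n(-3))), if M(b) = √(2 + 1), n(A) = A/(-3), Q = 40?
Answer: 1920 + 48*√3 ≈ 2003.1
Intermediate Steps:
n(A) = -A/3 (n(A) = A*(-⅓) = -A/3)
M(b) = √3
48*(Q + M(n(-3))) = 48*(40 + √3) = 1920 + 48*√3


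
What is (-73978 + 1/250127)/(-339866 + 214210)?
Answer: 163751285/278141224 ≈ 0.58873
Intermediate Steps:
(-73978 + 1/250127)/(-339866 + 214210) = (-73978 + 1/250127)/(-125656) = -18503895205/250127*(-1/125656) = 163751285/278141224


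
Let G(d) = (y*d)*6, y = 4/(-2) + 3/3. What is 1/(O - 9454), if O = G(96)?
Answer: -1/10030 ≈ -9.9701e-5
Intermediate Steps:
y = -1 (y = 4*(-½) + 3*(⅓) = -2 + 1 = -1)
G(d) = -6*d (G(d) = -d*6 = -6*d)
O = -576 (O = -6*96 = -576)
1/(O - 9454) = 1/(-576 - 9454) = 1/(-10030) = -1/10030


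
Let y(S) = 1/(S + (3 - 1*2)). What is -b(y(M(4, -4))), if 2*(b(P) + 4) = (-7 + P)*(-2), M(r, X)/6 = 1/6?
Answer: -5/2 ≈ -2.5000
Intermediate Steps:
M(r, X) = 1 (M(r, X) = 6/6 = 6*(⅙) = 1)
y(S) = 1/(1 + S) (y(S) = 1/(S + (3 - 2)) = 1/(S + 1) = 1/(1 + S))
b(P) = 3 - P (b(P) = -4 + ((-7 + P)*(-2))/2 = -4 + (14 - 2*P)/2 = -4 + (7 - P) = 3 - P)
-b(y(M(4, -4))) = -(3 - 1/(1 + 1)) = -(3 - 1/2) = -(3 - 1*½) = -(3 - ½) = -1*5/2 = -5/2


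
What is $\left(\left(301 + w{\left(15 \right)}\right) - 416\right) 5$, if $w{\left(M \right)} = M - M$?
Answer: $-575$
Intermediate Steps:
$w{\left(M \right)} = 0$
$\left(\left(301 + w{\left(15 \right)}\right) - 416\right) 5 = \left(\left(301 + 0\right) - 416\right) 5 = \left(301 - 416\right) 5 = \left(-115\right) 5 = -575$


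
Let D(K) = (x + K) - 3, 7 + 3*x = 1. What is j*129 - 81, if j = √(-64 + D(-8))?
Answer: -81 + 129*I*√77 ≈ -81.0 + 1132.0*I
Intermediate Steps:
x = -2 (x = -7/3 + (⅓)*1 = -7/3 + ⅓ = -2)
D(K) = -5 + K (D(K) = (-2 + K) - 3 = -5 + K)
j = I*√77 (j = √(-64 + (-5 - 8)) = √(-64 - 13) = √(-77) = I*√77 ≈ 8.775*I)
j*129 - 81 = (I*√77)*129 - 81 = 129*I*√77 - 81 = -81 + 129*I*√77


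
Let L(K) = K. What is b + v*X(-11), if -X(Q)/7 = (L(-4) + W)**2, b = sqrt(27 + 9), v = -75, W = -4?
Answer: 33606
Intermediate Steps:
b = 6 (b = sqrt(36) = 6)
X(Q) = -448 (X(Q) = -7*(-4 - 4)**2 = -7*(-8)**2 = -7*64 = -448)
b + v*X(-11) = 6 - 75*(-448) = 6 + 33600 = 33606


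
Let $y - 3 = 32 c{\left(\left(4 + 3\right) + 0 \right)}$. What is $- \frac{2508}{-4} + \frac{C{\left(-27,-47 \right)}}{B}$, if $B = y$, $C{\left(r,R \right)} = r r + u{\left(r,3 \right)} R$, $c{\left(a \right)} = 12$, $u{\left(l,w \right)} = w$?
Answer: $\frac{81079}{129} \approx 628.52$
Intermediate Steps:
$C{\left(r,R \right)} = r^{2} + 3 R$ ($C{\left(r,R \right)} = r r + 3 R = r^{2} + 3 R$)
$y = 387$ ($y = 3 + 32 \cdot 12 = 3 + 384 = 387$)
$B = 387$
$- \frac{2508}{-4} + \frac{C{\left(-27,-47 \right)}}{B} = - \frac{2508}{-4} + \frac{\left(-27\right)^{2} + 3 \left(-47\right)}{387} = \left(-2508\right) \left(- \frac{1}{4}\right) + \left(729 - 141\right) \frac{1}{387} = 627 + 588 \cdot \frac{1}{387} = 627 + \frac{196}{129} = \frac{81079}{129}$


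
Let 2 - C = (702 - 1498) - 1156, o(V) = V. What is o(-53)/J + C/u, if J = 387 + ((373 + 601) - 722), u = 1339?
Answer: 1177639/855621 ≈ 1.3764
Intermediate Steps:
C = 1954 (C = 2 - ((702 - 1498) - 1156) = 2 - (-796 - 1156) = 2 - 1*(-1952) = 2 + 1952 = 1954)
J = 639 (J = 387 + (974 - 722) = 387 + 252 = 639)
o(-53)/J + C/u = -53/639 + 1954/1339 = 1177639/855621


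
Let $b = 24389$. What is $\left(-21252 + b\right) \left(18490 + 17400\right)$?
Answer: $112586930$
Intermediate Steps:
$\left(-21252 + b\right) \left(18490 + 17400\right) = \left(-21252 + 24389\right) \left(18490 + 17400\right) = 3137 \cdot 35890 = 112586930$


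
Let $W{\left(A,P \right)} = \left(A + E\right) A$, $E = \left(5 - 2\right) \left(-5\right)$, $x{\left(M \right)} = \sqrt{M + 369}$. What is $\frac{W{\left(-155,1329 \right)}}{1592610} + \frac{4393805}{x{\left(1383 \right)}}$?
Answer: $\frac{2635}{159261} + \frac{4393805 \sqrt{438}}{876} \approx 1.0497 \cdot 10^{5}$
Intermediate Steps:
$x{\left(M \right)} = \sqrt{369 + M}$
$E = -15$ ($E = 3 \left(-5\right) = -15$)
$W{\left(A,P \right)} = A \left(-15 + A\right)$ ($W{\left(A,P \right)} = \left(A - 15\right) A = \left(-15 + A\right) A = A \left(-15 + A\right)$)
$\frac{W{\left(-155,1329 \right)}}{1592610} + \frac{4393805}{x{\left(1383 \right)}} = \frac{\left(-155\right) \left(-15 - 155\right)}{1592610} + \frac{4393805}{\sqrt{369 + 1383}} = \left(-155\right) \left(-170\right) \frac{1}{1592610} + \frac{4393805}{\sqrt{1752}} = 26350 \cdot \frac{1}{1592610} + \frac{4393805}{2 \sqrt{438}} = \frac{2635}{159261} + 4393805 \frac{\sqrt{438}}{876} = \frac{2635}{159261} + \frac{4393805 \sqrt{438}}{876}$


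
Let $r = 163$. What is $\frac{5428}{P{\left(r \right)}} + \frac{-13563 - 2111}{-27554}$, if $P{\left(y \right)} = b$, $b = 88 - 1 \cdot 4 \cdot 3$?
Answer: $\frac{18844292}{261763} \approx 71.99$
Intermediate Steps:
$b = 76$ ($b = 88 - 4 \cdot 3 = 88 - 12 = 76$)
$P{\left(y \right)} = 76$
$\frac{5428}{P{\left(r \right)}} + \frac{-13563 - 2111}{-27554} = \frac{5428}{76} + \frac{-13563 - 2111}{-27554} = 5428 \cdot \frac{1}{76} + \left(-13563 - 2111\right) \left(- \frac{1}{27554}\right) = \frac{1357}{19} - - \frac{7837}{13777} = \frac{1357}{19} + \frac{7837}{13777} = \frac{18844292}{261763}$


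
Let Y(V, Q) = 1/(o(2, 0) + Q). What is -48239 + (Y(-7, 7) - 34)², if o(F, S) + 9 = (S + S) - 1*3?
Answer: -1176734/25 ≈ -47069.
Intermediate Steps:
o(F, S) = -12 + 2*S (o(F, S) = -9 + ((S + S) - 1*3) = -9 + (2*S - 3) = -9 + (-3 + 2*S) = -12 + 2*S)
Y(V, Q) = 1/(-12 + Q) (Y(V, Q) = 1/((-12 + 2*0) + Q) = 1/((-12 + 0) + Q) = 1/(-12 + Q))
-48239 + (Y(-7, 7) - 34)² = -48239 + (1/(-12 + 7) - 34)² = -48239 + (1/(-5) - 34)² = -48239 + (-⅕ - 34)² = -48239 + (-171/5)² = -48239 + 29241/25 = -1176734/25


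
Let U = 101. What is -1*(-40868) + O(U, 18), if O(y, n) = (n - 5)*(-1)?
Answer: 40855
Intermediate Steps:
O(y, n) = 5 - n (O(y, n) = (-5 + n)*(-1) = 5 - n)
-1*(-40868) + O(U, 18) = -1*(-40868) + (5 - 1*18) = 40868 + (5 - 18) = 40868 - 13 = 40855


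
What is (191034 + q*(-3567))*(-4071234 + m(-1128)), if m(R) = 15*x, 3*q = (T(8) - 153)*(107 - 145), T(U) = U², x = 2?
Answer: 15593378997456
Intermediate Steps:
q = 3382/3 (q = ((8² - 153)*(107 - 145))/3 = ((64 - 153)*(-38))/3 = (-89*(-38))/3 = (⅓)*3382 = 3382/3 ≈ 1127.3)
m(R) = 30 (m(R) = 15*2 = 30)
(191034 + q*(-3567))*(-4071234 + m(-1128)) = (191034 + (3382/3)*(-3567))*(-4071234 + 30) = (191034 - 4021198)*(-4071204) = -3830164*(-4071204) = 15593378997456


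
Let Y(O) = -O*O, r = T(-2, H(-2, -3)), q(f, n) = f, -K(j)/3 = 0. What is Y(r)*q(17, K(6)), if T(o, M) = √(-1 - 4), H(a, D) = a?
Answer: 85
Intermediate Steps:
K(j) = 0 (K(j) = -3*0 = 0)
T(o, M) = I*√5 (T(o, M) = √(-5) = I*√5)
r = I*√5 ≈ 2.2361*I
Y(O) = -O²
Y(r)*q(17, K(6)) = -(I*√5)²*17 = -1*(-5)*17 = 5*17 = 85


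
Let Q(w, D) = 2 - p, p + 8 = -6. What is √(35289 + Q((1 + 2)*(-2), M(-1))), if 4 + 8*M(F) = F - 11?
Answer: √35305 ≈ 187.90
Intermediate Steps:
p = -14 (p = -8 - 6 = -14)
M(F) = -15/8 + F/8 (M(F) = -½ + (F - 11)/8 = -½ + (-11 + F)/8 = -½ + (-11/8 + F/8) = -15/8 + F/8)
Q(w, D) = 16 (Q(w, D) = 2 - 1*(-14) = 2 + 14 = 16)
√(35289 + Q((1 + 2)*(-2), M(-1))) = √(35289 + 16) = √35305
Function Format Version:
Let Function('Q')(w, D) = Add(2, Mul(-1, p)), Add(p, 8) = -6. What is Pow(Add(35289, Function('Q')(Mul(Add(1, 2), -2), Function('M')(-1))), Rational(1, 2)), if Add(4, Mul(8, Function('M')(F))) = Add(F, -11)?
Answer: Pow(35305, Rational(1, 2)) ≈ 187.90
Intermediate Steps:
p = -14 (p = Add(-8, -6) = -14)
Function('M')(F) = Add(Rational(-15, 8), Mul(Rational(1, 8), F)) (Function('M')(F) = Add(Rational(-1, 2), Mul(Rational(1, 8), Add(F, -11))) = Add(Rational(-1, 2), Mul(Rational(1, 8), Add(-11, F))) = Add(Rational(-1, 2), Add(Rational(-11, 8), Mul(Rational(1, 8), F))) = Add(Rational(-15, 8), Mul(Rational(1, 8), F)))
Function('Q')(w, D) = 16 (Function('Q')(w, D) = Add(2, Mul(-1, -14)) = Add(2, 14) = 16)
Pow(Add(35289, Function('Q')(Mul(Add(1, 2), -2), Function('M')(-1))), Rational(1, 2)) = Pow(Add(35289, 16), Rational(1, 2)) = Pow(35305, Rational(1, 2))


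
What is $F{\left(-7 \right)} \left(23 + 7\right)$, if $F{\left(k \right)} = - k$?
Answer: $210$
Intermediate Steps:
$F{\left(-7 \right)} \left(23 + 7\right) = \left(-1\right) \left(-7\right) \left(23 + 7\right) = 7 \cdot 30 = 210$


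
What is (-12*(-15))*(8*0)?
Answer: 0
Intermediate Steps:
(-12*(-15))*(8*0) = 180*0 = 0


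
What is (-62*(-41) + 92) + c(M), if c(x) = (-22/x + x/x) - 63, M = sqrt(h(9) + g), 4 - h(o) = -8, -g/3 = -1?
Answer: 2572 - 22*sqrt(15)/15 ≈ 2566.3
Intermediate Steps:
g = 3 (g = -3*(-1) = 3)
h(o) = 12 (h(o) = 4 - 1*(-8) = 4 + 8 = 12)
M = sqrt(15) (M = sqrt(12 + 3) = sqrt(15) ≈ 3.8730)
c(x) = -62 - 22/x (c(x) = (-22/x + 1) - 63 = (1 - 22/x) - 63 = -62 - 22/x)
(-62*(-41) + 92) + c(M) = (-62*(-41) + 92) + (-62 - 22*sqrt(15)/15) = (2542 + 92) + (-62 - 22*sqrt(15)/15) = 2634 + (-62 - 22*sqrt(15)/15) = 2572 - 22*sqrt(15)/15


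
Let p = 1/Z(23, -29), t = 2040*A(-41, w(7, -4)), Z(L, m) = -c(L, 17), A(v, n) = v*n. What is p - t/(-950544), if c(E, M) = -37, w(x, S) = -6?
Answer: 3306/5957 ≈ 0.55498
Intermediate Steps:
A(v, n) = n*v
Z(L, m) = 37 (Z(L, m) = -1*(-37) = 37)
t = 501840 (t = 2040*(-6*(-41)) = 2040*246 = 501840)
p = 1/37 ≈ 0.027027
p - t/(-950544) = 1/37 - 501840/(-950544) = 1/37 - 501840*(-1)/950544 = 1/37 - 1*(-85/161) = 1/37 + 85/161 = 3306/5957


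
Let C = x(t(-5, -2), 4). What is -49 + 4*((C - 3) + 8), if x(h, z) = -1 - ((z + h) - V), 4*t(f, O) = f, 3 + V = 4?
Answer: -40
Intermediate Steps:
V = 1 (V = -3 + 4 = 1)
t(f, O) = f/4
x(h, z) = -h - z (x(h, z) = -1 - ((z + h) - 1*1) = -1 - ((h + z) - 1) = -1 - (-1 + h + z) = -1 + (1 - h - z) = -h - z)
C = -11/4 (C = -(-5)/4 - 1*4 = -1*(-5/4) - 4 = 5/4 - 4 = -11/4 ≈ -2.7500)
-49 + 4*((C - 3) + 8) = -49 + 4*((-11/4 - 3) + 8) = -49 + 4*(-23/4 + 8) = -49 + 4*(9/4) = -49 + 9 = -40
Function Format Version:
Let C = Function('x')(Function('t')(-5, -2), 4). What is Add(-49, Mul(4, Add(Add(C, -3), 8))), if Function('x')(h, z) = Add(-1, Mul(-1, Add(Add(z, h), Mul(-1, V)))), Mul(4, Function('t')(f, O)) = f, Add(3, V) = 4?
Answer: -40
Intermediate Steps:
V = 1 (V = Add(-3, 4) = 1)
Function('t')(f, O) = Mul(Rational(1, 4), f)
Function('x')(h, z) = Add(Mul(-1, h), Mul(-1, z)) (Function('x')(h, z) = Add(-1, Mul(-1, Add(Add(z, h), Mul(-1, 1)))) = Add(-1, Mul(-1, Add(Add(h, z), -1))) = Add(-1, Mul(-1, Add(-1, h, z))) = Add(-1, Add(1, Mul(-1, h), Mul(-1, z))) = Add(Mul(-1, h), Mul(-1, z)))
C = Rational(-11, 4) (C = Add(Mul(-1, Mul(Rational(1, 4), -5)), Mul(-1, 4)) = Add(Mul(-1, Rational(-5, 4)), -4) = Add(Rational(5, 4), -4) = Rational(-11, 4) ≈ -2.7500)
Add(-49, Mul(4, Add(Add(C, -3), 8))) = Add(-49, Mul(4, Add(Add(Rational(-11, 4), -3), 8))) = Add(-49, Mul(4, Add(Rational(-23, 4), 8))) = Add(-49, Mul(4, Rational(9, 4))) = Add(-49, 9) = -40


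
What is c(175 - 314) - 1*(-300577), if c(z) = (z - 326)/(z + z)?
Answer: 83560871/278 ≈ 3.0058e+5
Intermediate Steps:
c(z) = (-326 + z)/(2*z) (c(z) = (-326 + z)/((2*z)) = (-326 + z)*(1/(2*z)) = (-326 + z)/(2*z))
c(175 - 314) - 1*(-300577) = (-326 + (175 - 314))/(2*(175 - 314)) - 1*(-300577) = (½)*(-326 - 139)/(-139) + 300577 = (½)*(-1/139)*(-465) + 300577 = 465/278 + 300577 = 83560871/278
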